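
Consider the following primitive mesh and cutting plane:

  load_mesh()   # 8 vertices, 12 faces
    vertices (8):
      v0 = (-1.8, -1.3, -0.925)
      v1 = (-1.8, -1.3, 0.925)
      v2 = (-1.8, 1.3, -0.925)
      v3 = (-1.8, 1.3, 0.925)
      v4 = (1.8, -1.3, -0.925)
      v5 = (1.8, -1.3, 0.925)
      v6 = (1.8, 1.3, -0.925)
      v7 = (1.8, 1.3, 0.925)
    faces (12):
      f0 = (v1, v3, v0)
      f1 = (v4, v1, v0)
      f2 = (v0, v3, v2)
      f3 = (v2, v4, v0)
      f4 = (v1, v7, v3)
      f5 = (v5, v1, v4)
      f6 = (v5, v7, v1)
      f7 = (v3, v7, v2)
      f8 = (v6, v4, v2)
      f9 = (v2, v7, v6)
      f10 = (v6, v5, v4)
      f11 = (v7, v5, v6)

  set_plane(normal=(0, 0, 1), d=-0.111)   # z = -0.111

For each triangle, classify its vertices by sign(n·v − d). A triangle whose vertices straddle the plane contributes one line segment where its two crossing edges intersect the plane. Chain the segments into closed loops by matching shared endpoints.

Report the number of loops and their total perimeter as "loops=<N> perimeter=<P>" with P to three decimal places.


Straddling triangles (8 of 12):
  (v1,v3,v0) [++-] → (-1.8, -0.156, -0.111)–(-1.8, -1.3, -0.111)  len=1.1440
  (v4,v1,v0) [-+-] → (0.216, -1.3, -0.111)–(-1.8, -1.3, -0.111)  len=2.0160
  (v0,v3,v2) [-+-] → (-1.8, -0.156, -0.111)–(-1.8, 1.3, -0.111)  len=1.4560
  (v5,v1,v4) [++-] → (0.216, -1.3, -0.111)–(1.8, -1.3, -0.111)  len=1.5840
  (v3,v7,v2) [++-] → (-0.216, 1.3, -0.111)–(-1.8, 1.3, -0.111)  len=1.5840
  (v2,v7,v6) [-+-] → (-0.216, 1.3, -0.111)–(1.8, 1.3, -0.111)  len=2.0160
  (v6,v5,v4) [-+-] → (1.8, 0.156, -0.111)–(1.8, -1.3, -0.111)  len=1.4560
  (v7,v5,v6) [++-] → (1.8, 0.156, -0.111)–(1.8, 1.3, -0.111)  len=1.1440

Chained into 1 loop(s):
  loop 1: 8 segments, perimeter = 12.4000
Total perimeter = 12.400

loops=1 perimeter=12.400


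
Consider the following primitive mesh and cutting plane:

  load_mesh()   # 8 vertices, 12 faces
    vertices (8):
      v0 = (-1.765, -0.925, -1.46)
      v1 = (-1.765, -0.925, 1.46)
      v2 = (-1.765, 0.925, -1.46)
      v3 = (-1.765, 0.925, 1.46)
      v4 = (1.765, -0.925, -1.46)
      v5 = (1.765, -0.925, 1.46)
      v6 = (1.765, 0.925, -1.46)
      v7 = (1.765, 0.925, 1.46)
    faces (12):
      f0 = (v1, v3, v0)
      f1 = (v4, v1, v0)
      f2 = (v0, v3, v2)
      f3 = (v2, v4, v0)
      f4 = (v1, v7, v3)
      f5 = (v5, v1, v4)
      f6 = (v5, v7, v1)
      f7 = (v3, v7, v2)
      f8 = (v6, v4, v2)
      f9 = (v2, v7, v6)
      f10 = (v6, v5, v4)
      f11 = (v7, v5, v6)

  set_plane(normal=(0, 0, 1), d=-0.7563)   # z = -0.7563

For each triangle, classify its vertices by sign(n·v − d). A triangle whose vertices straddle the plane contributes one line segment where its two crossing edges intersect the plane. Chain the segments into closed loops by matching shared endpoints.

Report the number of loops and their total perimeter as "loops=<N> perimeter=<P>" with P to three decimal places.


loops=1 perimeter=10.760

Straddling triangles (8 of 12):
  (v1,v3,v0) [++-] → (-1.765, -0.479163, -0.7563)–(-1.765, -0.925, -0.7563)  len=0.4458
  (v4,v1,v0) [-+-] → (0.914294, -0.925, -0.7563)–(-1.765, -0.925, -0.7563)  len=2.6793
  (v0,v3,v2) [-+-] → (-1.765, -0.479163, -0.7563)–(-1.765, 0.925, -0.7563)  len=1.4042
  (v5,v1,v4) [++-] → (0.914294, -0.925, -0.7563)–(1.765, -0.925, -0.7563)  len=0.8507
  (v3,v7,v2) [++-] → (-0.914294, 0.925, -0.7563)–(-1.765, 0.925, -0.7563)  len=0.8507
  (v2,v7,v6) [-+-] → (-0.914294, 0.925, -0.7563)–(1.765, 0.925, -0.7563)  len=2.6793
  (v6,v5,v4) [-+-] → (1.765, 0.479163, -0.7563)–(1.765, -0.925, -0.7563)  len=1.4042
  (v7,v5,v6) [++-] → (1.765, 0.479163, -0.7563)–(1.765, 0.925, -0.7563)  len=0.4458

Chained into 1 loop(s):
  loop 1: 8 segments, perimeter = 10.7600
Total perimeter = 10.760


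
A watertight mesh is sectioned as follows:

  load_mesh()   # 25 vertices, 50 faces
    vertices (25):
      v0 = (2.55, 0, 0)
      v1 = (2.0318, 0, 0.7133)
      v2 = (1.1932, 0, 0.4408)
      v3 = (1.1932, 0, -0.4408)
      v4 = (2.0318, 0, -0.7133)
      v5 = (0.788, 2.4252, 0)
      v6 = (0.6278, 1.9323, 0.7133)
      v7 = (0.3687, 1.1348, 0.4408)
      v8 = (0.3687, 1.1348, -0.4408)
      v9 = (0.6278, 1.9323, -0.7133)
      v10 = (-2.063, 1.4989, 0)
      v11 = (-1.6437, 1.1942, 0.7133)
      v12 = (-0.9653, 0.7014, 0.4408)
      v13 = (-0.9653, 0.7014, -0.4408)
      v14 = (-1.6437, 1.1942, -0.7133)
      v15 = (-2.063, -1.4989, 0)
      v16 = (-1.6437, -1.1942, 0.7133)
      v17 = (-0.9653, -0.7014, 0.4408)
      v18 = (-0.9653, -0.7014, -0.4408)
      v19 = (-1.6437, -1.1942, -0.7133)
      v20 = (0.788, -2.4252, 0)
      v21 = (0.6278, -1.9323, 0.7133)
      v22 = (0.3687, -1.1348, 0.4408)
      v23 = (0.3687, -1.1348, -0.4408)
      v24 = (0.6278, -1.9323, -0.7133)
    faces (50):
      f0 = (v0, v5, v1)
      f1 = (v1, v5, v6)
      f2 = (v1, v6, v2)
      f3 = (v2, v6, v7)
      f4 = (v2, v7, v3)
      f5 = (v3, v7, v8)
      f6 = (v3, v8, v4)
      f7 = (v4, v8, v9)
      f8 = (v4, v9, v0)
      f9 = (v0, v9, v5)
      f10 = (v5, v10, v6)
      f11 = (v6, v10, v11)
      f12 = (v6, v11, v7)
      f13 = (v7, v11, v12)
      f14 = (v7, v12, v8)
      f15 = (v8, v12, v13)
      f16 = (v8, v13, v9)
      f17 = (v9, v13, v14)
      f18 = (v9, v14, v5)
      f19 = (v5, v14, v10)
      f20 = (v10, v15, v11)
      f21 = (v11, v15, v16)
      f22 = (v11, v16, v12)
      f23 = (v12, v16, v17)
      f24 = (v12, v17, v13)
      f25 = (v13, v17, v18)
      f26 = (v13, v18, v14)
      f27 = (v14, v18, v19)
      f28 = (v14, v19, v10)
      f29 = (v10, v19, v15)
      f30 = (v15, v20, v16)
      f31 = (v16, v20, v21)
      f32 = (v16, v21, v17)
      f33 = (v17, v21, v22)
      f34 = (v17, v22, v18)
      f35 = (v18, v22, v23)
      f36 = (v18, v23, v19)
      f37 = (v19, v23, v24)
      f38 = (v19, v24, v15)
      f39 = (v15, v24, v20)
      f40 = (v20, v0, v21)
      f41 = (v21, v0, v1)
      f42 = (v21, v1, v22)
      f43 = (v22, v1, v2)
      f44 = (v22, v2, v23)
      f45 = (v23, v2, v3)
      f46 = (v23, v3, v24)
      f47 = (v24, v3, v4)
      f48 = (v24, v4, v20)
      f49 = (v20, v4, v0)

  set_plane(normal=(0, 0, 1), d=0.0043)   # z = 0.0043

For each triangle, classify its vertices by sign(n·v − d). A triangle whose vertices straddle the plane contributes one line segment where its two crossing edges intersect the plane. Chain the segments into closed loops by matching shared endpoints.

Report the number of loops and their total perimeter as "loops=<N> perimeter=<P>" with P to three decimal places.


loops=2 perimeter=21.984

Straddling triangles (20 of 50):
  (v0,v5,v1) [--+] → (0.795498, 2.41058, 0.0043)–(2.54688, 0, 0.0043)  len=2.9796
  (v1,v5,v6) [+-+] → (0.795498, 2.41058, 0.0043)–(0.787034, 2.42223, 0.0043)  len=0.0144
  (v2,v7,v3) [++-] → (0.776929, 0.572935, 0.0043)–(1.1932, 0, 0.0043)  len=0.7082
  (v3,v7,v8) [-+-] → (0.776929, 0.572935, 0.0043)–(0.3687, 1.1348, 0.0043)  len=0.6945
  (v5,v10,v6) [--+] → (-2.04678, 1.50151, 0.0043)–(0.787034, 2.42223, 0.0043)  len=2.9796
  (v6,v10,v11) [+-+] → (-2.04678, 1.50151, 0.0043)–(-2.06047, 1.49706, 0.0043)  len=0.0144
  (v7,v12,v8) [++-] → (-0.304807, 0.915986, 0.0043)–(0.3687, 1.1348, 0.0043)  len=0.7082
  (v8,v12,v13) [-+-] → (-0.304807, 0.915986, 0.0043)–(-0.9653, 0.7014, 0.0043)  len=0.6945
  (v10,v15,v11) [--+] → (-2.06047, -1.48267, 0.0043)–(-2.06047, 1.49706, 0.0043)  len=2.9797
  (v11,v15,v16) [+-+] → (-2.06047, -1.48267, 0.0043)–(-2.06047, -1.49706, 0.0043)  len=0.0144
  (v12,v17,v13) [++-] → (-0.9653, -0.00684215, 0.0043)–(-0.9653, 0.7014, 0.0043)  len=0.7082
  (v13,v17,v18) [-+-] → (-0.9653, -0.00684215, 0.0043)–(-0.9653, -0.7014, 0.0043)  len=0.6946
  (v15,v20,v16) [--+] → (0.773341, -2.41778, 0.0043)–(-2.06047, -1.49706, 0.0043)  len=2.9796
  (v16,v20,v21) [+-+] → (0.773341, -2.41778, 0.0043)–(0.787034, -2.42223, 0.0043)  len=0.0144
  (v17,v22,v18) [++-] → (-0.291793, -0.920214, 0.0043)–(-0.9653, -0.7014, 0.0043)  len=0.7082
  (v18,v22,v23) [-+-] → (-0.291793, -0.920214, 0.0043)–(0.3687, -1.1348, 0.0043)  len=0.6945
  (v20,v0,v21) [--+] → (2.53841, -0.0116485, 0.0043)–(0.787034, -2.42223, 0.0043)  len=2.9796
  (v21,v0,v1) [+-+] → (2.53841, -0.0116485, 0.0043)–(2.54688, 0, 0.0043)  len=0.0144
  (v22,v2,v23) [++-] → (0.784971, -0.561865, 0.0043)–(0.3687, -1.1348, 0.0043)  len=0.7082
  (v23,v2,v3) [-+-] → (0.784971, -0.561865, 0.0043)–(1.1932, 0, 0.0043)  len=0.6945

Chained into 2 loop(s):
  loop 1: 10 segments, perimeter = 14.9703
  loop 2: 10 segments, perimeter = 7.0135
Total perimeter = 21.984


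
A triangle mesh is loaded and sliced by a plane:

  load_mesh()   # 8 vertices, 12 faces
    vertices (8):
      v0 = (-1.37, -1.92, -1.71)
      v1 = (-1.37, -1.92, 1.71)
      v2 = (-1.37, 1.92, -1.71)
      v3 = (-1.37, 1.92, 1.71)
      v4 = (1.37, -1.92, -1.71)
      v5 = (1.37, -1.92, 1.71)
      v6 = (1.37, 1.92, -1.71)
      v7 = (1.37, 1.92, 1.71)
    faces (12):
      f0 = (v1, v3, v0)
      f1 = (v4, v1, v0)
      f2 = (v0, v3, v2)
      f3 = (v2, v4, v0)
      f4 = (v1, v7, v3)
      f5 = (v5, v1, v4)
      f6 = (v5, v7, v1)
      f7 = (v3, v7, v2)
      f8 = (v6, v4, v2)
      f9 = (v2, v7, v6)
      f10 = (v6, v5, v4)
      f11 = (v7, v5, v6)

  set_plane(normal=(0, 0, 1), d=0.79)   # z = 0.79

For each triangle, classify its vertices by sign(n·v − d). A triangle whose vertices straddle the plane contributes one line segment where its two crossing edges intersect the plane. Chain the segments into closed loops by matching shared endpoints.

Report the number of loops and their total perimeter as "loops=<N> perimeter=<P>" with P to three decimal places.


loops=1 perimeter=13.160

Straddling triangles (8 of 12):
  (v1,v3,v0) [++-] → (-1.37, 0.887018, 0.79)–(-1.37, -1.92, 0.79)  len=2.8070
  (v4,v1,v0) [-+-] → (-0.632924, -1.92, 0.79)–(-1.37, -1.92, 0.79)  len=0.7371
  (v0,v3,v2) [-+-] → (-1.37, 0.887018, 0.79)–(-1.37, 1.92, 0.79)  len=1.0330
  (v5,v1,v4) [++-] → (-0.632924, -1.92, 0.79)–(1.37, -1.92, 0.79)  len=2.0029
  (v3,v7,v2) [++-] → (0.632924, 1.92, 0.79)–(-1.37, 1.92, 0.79)  len=2.0029
  (v2,v7,v6) [-+-] → (0.632924, 1.92, 0.79)–(1.37, 1.92, 0.79)  len=0.7371
  (v6,v5,v4) [-+-] → (1.37, -0.887018, 0.79)–(1.37, -1.92, 0.79)  len=1.0330
  (v7,v5,v6) [++-] → (1.37, -0.887018, 0.79)–(1.37, 1.92, 0.79)  len=2.8070

Chained into 1 loop(s):
  loop 1: 8 segments, perimeter = 13.1600
Total perimeter = 13.160


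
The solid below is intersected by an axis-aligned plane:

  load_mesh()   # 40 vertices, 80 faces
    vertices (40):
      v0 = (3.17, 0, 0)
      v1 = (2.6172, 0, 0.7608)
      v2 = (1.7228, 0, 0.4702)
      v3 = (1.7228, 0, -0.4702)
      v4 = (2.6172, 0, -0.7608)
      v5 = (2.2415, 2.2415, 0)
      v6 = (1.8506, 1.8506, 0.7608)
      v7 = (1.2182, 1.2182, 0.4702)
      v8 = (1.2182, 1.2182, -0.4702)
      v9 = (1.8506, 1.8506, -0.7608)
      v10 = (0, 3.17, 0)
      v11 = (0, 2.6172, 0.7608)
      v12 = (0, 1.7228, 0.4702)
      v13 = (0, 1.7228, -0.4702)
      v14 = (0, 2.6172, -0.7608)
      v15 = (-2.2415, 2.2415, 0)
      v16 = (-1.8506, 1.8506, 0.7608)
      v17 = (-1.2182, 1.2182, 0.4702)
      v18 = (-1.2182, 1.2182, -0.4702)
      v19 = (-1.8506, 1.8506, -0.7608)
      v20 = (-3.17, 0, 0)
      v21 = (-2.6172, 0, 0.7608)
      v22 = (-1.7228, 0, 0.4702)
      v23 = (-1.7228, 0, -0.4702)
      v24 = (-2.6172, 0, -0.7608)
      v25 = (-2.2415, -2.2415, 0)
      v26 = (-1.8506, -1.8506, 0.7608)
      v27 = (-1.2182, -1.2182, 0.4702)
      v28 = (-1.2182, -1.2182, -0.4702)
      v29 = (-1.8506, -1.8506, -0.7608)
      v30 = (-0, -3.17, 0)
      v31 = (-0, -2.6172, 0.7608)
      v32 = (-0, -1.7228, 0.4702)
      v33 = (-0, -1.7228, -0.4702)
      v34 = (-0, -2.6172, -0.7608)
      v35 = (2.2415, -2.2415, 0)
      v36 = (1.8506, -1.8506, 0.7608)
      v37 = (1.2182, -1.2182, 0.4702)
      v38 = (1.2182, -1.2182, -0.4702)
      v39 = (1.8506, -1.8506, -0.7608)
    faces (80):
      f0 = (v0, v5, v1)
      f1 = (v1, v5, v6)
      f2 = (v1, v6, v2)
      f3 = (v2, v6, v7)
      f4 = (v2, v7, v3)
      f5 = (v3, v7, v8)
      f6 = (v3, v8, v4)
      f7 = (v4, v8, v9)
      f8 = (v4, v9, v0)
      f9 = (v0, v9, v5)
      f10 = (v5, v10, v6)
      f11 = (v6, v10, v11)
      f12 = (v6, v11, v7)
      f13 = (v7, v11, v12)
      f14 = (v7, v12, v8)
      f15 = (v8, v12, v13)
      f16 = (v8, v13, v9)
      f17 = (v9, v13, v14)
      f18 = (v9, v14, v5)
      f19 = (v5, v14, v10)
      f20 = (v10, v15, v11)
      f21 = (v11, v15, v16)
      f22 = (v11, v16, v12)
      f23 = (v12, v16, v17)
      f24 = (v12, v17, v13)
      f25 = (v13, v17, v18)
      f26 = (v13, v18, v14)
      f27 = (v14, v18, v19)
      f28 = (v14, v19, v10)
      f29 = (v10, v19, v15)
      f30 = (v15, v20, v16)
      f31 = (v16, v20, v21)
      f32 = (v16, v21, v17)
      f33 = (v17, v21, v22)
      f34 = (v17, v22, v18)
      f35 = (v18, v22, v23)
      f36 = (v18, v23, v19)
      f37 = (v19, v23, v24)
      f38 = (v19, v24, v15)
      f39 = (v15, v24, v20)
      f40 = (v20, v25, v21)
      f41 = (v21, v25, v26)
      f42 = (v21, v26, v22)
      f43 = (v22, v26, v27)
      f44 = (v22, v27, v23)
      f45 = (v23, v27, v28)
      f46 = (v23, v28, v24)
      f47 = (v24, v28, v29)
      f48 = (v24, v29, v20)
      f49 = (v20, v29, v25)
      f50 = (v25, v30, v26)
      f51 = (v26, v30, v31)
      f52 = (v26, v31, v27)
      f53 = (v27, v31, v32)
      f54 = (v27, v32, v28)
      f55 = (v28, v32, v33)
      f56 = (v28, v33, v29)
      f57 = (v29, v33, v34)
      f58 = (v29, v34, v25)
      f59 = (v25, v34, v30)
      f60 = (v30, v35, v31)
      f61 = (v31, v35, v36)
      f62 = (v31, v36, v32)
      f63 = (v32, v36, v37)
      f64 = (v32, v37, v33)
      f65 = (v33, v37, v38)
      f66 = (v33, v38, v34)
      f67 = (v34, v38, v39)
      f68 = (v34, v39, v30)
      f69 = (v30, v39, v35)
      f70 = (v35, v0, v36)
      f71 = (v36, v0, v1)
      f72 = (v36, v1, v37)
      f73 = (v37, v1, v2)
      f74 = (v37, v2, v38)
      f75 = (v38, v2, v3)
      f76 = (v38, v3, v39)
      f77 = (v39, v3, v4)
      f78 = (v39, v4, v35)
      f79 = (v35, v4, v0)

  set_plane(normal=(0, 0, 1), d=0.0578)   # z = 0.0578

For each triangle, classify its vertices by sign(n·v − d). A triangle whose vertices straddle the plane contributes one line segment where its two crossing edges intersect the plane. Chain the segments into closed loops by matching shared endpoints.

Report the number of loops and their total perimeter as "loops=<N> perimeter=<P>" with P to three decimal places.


loops=2 perimeter=29.701

Straddling triangles (32 of 80):
  (v0,v5,v1) [--+] → (2.27004, 2.07121, 0.0578)–(3.128, 0, 0.0578)  len=2.2419
  (v1,v5,v6) [+-+] → (2.27004, 2.07121, 0.0578)–(2.2118, 2.2118, 0.0578)  len=0.1522
  (v2,v7,v3) [++-] → (1.43949, 0.683974, 0.0578)–(1.7228, 0, 0.0578)  len=0.7403
  (v3,v7,v8) [-+-] → (1.43949, 0.683974, 0.0578)–(1.2182, 1.2182, 0.0578)  len=0.5782
  (v5,v10,v6) [--+] → (0.140595, 3.06976, 0.0578)–(2.2118, 2.2118, 0.0578)  len=2.2419
  (v6,v10,v11) [+-+] → (0.140595, 3.06976, 0.0578)–(0, 3.128, 0.0578)  len=0.1522
  (v7,v12,v8) [++-] → (0.534226, 1.50151, 0.0578)–(1.2182, 1.2182, 0.0578)  len=0.7403
  (v8,v12,v13) [-+-] → (0.534226, 1.50151, 0.0578)–(0, 1.7228, 0.0578)  len=0.5782
  (v10,v15,v11) [--+] → (-2.07121, 2.27004, 0.0578)–(0, 3.128, 0.0578)  len=2.2419
  (v11,v15,v16) [+-+] → (-2.07121, 2.27004, 0.0578)–(-2.2118, 2.2118, 0.0578)  len=0.1522
  (v12,v17,v13) [++-] → (-0.683974, 1.43949, 0.0578)–(0, 1.7228, 0.0578)  len=0.7403
  (v13,v17,v18) [-+-] → (-0.683974, 1.43949, 0.0578)–(-1.2182, 1.2182, 0.0578)  len=0.5782
  (v15,v20,v16) [--+] → (-3.06976, 0.140595, 0.0578)–(-2.2118, 2.2118, 0.0578)  len=2.2419
  (v16,v20,v21) [+-+] → (-3.06976, 0.140595, 0.0578)–(-3.128, 0, 0.0578)  len=0.1522
  (v17,v22,v18) [++-] → (-1.50151, 0.534226, 0.0578)–(-1.2182, 1.2182, 0.0578)  len=0.7403
  (v18,v22,v23) [-+-] → (-1.50151, 0.534226, 0.0578)–(-1.7228, 0, 0.0578)  len=0.5782
  (v20,v25,v21) [--+] → (-2.27004, -2.07121, 0.0578)–(-3.128, 0, 0.0578)  len=2.2419
  (v21,v25,v26) [+-+] → (-2.27004, -2.07121, 0.0578)–(-2.2118, -2.2118, 0.0578)  len=0.1522
  (v22,v27,v23) [++-] → (-1.43949, -0.683974, 0.0578)–(-1.7228, 0, 0.0578)  len=0.7403
  (v23,v27,v28) [-+-] → (-1.43949, -0.683974, 0.0578)–(-1.2182, -1.2182, 0.0578)  len=0.5782
  (v25,v30,v26) [--+] → (-0.140595, -3.06976, 0.0578)–(-2.2118, -2.2118, 0.0578)  len=2.2419
  (v26,v30,v31) [+-+] → (-0.140595, -3.06976, 0.0578)–(0, -3.128, 0.0578)  len=0.1522
  (v27,v32,v28) [++-] → (-0.534226, -1.50151, 0.0578)–(-1.2182, -1.2182, 0.0578)  len=0.7403
  (v28,v32,v33) [-+-] → (-0.534226, -1.50151, 0.0578)–(0, -1.7228, 0.0578)  len=0.5782
  (v30,v35,v31) [--+] → (2.07121, -2.27004, 0.0578)–(0, -3.128, 0.0578)  len=2.2419
  (v31,v35,v36) [+-+] → (2.07121, -2.27004, 0.0578)–(2.2118, -2.2118, 0.0578)  len=0.1522
  (v32,v37,v33) [++-] → (0.683974, -1.43949, 0.0578)–(0, -1.7228, 0.0578)  len=0.7403
  (v33,v37,v38) [-+-] → (0.683974, -1.43949, 0.0578)–(1.2182, -1.2182, 0.0578)  len=0.5782
  (v35,v0,v36) [--+] → (3.06976, -0.140595, 0.0578)–(2.2118, -2.2118, 0.0578)  len=2.2419
  (v36,v0,v1) [+-+] → (3.06976, -0.140595, 0.0578)–(3.128, 0, 0.0578)  len=0.1522
  (v37,v2,v38) [++-] → (1.50151, -0.534226, 0.0578)–(1.2182, -1.2182, 0.0578)  len=0.7403
  (v38,v2,v3) [-+-] → (1.50151, -0.534226, 0.0578)–(1.7228, 0, 0.0578)  len=0.5782

Chained into 2 loop(s):
  loop 1: 16 segments, perimeter = 19.1524
  loop 2: 16 segments, perimeter = 10.5486
Total perimeter = 29.701


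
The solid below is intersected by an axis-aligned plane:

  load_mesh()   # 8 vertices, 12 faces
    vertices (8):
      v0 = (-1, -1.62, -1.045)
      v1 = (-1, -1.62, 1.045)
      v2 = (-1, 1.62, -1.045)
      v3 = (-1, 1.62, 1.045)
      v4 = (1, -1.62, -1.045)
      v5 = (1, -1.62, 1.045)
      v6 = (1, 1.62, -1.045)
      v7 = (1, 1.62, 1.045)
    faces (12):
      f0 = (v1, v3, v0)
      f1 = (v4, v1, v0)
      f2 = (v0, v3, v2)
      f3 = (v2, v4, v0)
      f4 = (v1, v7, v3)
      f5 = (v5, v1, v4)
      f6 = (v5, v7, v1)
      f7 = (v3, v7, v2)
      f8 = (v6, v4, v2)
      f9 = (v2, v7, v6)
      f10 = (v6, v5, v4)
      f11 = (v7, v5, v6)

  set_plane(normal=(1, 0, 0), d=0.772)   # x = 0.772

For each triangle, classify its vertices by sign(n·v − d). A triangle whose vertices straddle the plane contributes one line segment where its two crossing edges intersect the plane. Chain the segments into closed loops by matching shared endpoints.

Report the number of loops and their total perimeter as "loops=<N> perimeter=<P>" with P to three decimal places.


loops=1 perimeter=10.660

Straddling triangles (8 of 12):
  (v4,v1,v0) [+--] → (0.772, -1.62, -0.80674)–(0.772, -1.62, -1.045)  len=0.2383
  (v2,v4,v0) [-+-] → (0.772, -1.25064, -1.045)–(0.772, -1.62, -1.045)  len=0.3694
  (v1,v7,v3) [-+-] → (0.772, 1.25064, 1.045)–(0.772, 1.62, 1.045)  len=0.3694
  (v5,v1,v4) [+-+] → (0.772, -1.62, 1.045)–(0.772, -1.62, -0.80674)  len=1.8517
  (v5,v7,v1) [++-] → (0.772, 1.25064, 1.045)–(0.772, -1.62, 1.045)  len=2.8706
  (v3,v7,v2) [-+-] → (0.772, 1.62, 1.045)–(0.772, 1.62, 0.80674)  len=0.2383
  (v6,v4,v2) [++-] → (0.772, -1.25064, -1.045)–(0.772, 1.62, -1.045)  len=2.8706
  (v2,v7,v6) [-++] → (0.772, 1.62, 0.80674)–(0.772, 1.62, -1.045)  len=1.8517

Chained into 1 loop(s):
  loop 1: 8 segments, perimeter = 10.6600
Total perimeter = 10.660


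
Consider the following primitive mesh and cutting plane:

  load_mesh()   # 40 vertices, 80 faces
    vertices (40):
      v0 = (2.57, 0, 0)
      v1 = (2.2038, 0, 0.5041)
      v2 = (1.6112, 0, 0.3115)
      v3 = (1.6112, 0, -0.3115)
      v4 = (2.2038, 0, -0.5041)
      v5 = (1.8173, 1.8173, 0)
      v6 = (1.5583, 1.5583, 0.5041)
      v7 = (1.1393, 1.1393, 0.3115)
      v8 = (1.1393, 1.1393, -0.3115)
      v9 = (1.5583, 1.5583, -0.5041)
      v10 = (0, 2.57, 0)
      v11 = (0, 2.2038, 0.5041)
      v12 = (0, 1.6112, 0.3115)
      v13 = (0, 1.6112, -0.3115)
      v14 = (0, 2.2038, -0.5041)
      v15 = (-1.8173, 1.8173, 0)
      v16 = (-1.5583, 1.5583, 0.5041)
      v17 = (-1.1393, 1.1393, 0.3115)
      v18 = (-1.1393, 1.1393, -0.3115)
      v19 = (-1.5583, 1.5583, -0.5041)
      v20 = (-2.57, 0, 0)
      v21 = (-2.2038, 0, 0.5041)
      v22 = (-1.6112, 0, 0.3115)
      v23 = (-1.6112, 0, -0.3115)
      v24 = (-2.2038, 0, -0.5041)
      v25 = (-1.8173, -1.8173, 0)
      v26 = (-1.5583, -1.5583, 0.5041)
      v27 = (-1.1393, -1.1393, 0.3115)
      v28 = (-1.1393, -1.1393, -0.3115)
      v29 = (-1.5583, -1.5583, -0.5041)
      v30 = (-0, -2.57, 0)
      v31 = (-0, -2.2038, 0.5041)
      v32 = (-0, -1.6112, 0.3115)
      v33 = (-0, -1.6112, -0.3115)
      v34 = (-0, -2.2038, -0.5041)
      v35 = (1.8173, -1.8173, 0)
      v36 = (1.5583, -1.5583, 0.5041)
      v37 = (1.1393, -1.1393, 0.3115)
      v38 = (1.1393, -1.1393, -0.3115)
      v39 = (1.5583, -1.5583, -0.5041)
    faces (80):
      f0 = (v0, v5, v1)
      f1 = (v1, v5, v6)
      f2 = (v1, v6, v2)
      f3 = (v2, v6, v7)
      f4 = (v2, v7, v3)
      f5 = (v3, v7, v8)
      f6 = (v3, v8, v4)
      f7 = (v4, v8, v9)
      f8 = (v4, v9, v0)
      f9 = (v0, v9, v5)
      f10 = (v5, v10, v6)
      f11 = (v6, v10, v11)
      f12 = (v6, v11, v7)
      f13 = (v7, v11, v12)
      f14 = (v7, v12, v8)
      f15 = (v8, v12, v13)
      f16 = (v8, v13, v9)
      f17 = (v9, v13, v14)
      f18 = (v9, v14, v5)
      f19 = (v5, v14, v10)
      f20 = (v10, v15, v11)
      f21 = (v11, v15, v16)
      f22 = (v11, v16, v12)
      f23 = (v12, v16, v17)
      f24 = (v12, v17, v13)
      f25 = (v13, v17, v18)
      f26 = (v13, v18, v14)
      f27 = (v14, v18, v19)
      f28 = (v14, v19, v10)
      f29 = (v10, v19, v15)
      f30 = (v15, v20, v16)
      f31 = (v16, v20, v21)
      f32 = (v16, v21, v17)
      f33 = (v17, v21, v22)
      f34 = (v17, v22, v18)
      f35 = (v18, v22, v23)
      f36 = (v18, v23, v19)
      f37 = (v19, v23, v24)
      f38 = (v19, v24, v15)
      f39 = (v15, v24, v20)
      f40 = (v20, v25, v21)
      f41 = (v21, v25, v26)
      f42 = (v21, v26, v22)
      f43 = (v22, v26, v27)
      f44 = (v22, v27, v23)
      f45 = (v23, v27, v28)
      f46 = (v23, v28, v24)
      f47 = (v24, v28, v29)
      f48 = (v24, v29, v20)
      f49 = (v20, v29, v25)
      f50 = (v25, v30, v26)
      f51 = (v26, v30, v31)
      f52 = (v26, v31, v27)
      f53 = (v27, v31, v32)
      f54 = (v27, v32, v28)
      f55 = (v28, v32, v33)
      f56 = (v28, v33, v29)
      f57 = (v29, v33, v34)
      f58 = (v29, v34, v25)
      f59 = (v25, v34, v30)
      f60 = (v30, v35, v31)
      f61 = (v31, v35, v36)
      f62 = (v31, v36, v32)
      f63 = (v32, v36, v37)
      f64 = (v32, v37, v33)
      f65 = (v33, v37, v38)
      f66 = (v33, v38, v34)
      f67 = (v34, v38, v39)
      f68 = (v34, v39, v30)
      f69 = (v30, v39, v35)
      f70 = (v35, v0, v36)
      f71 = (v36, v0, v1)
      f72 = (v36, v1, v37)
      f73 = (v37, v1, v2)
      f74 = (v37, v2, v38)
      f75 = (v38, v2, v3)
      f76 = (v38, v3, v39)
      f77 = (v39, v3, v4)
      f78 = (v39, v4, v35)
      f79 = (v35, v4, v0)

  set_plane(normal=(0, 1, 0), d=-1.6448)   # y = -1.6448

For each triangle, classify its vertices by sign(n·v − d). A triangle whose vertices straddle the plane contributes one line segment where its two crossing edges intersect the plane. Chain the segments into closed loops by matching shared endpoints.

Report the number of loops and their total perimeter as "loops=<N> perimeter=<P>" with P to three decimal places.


Straddling triangles (18 of 80):
  (v20,v25,v21) [+-+] → (-1.88875, -1.6448, 0)–(-1.85399, -1.6448, 0.0478497)  len=0.0591
  (v21,v25,v26) [+-+] → (-1.85399, -1.6448, 0.0478497)–(-1.6448, -1.6448, 0.335742)  len=0.3559
  (v20,v29,v25) [++-] → (-1.6448, -1.6448, -0.335742)–(-1.88875, -1.6448, 0)  len=0.4150
  (v25,v30,v26) [--+] → (-1.42507, -1.6448, 0.461)–(-1.6448, -1.6448, 0.335742)  len=0.2529
  (v26,v30,v31) [+--] → (-1.42507, -1.6448, 0.461)–(-1.34948, -1.6448, 0.5041)  len=0.0870
  (v26,v31,v27) [+-+] → (-1.34948, -1.6448, 0.5041)–(-0.59828, -1.6448, 0.40296)  len=0.7580
  (v27,v31,v32) [+-+] → (-0.59828, -1.6448, 0.40296)–(0, -1.6448, 0.32242)  len=0.6037
  (v29,v33,v34) [++-] → (0, -1.6448, -0.32242)–(-1.34948, -1.6448, -0.5041)  len=1.3617
  (v29,v34,v25) [+--] → (-1.34948, -1.6448, -0.5041)–(-1.6448, -1.6448, -0.335742)  len=0.3399
  (v31,v35,v36) [--+] → (1.6448, -1.6448, 0.335742)–(1.34948, -1.6448, 0.5041)  len=0.3399
  (v31,v36,v32) [-++] → (1.34948, -1.6448, 0.5041)–(0, -1.6448, 0.32242)  len=1.3617
  (v33,v38,v34) [++-] → (0.59828, -1.6448, -0.40296)–(0, -1.6448, -0.32242)  len=0.6037
  (v34,v38,v39) [-++] → (0.59828, -1.6448, -0.40296)–(1.34948, -1.6448, -0.5041)  len=0.7580
  (v34,v39,v30) [-+-] → (1.34948, -1.6448, -0.5041)–(1.42507, -1.6448, -0.461)  len=0.0870
  (v30,v39,v35) [-+-] → (1.42507, -1.6448, -0.461)–(1.6448, -1.6448, -0.335742)  len=0.2529
  (v35,v0,v36) [-++] → (1.88875, -1.6448, 0)–(1.6448, -1.6448, 0.335742)  len=0.4150
  (v39,v4,v35) [++-] → (1.85399, -1.6448, -0.0478497)–(1.6448, -1.6448, -0.335742)  len=0.3559
  (v35,v4,v0) [-++] → (1.85399, -1.6448, -0.0478497)–(1.88875, -1.6448, 0)  len=0.0591

Chained into 1 loop(s):
  loop 1: 18 segments, perimeter = 8.4664
Total perimeter = 8.466

loops=1 perimeter=8.466


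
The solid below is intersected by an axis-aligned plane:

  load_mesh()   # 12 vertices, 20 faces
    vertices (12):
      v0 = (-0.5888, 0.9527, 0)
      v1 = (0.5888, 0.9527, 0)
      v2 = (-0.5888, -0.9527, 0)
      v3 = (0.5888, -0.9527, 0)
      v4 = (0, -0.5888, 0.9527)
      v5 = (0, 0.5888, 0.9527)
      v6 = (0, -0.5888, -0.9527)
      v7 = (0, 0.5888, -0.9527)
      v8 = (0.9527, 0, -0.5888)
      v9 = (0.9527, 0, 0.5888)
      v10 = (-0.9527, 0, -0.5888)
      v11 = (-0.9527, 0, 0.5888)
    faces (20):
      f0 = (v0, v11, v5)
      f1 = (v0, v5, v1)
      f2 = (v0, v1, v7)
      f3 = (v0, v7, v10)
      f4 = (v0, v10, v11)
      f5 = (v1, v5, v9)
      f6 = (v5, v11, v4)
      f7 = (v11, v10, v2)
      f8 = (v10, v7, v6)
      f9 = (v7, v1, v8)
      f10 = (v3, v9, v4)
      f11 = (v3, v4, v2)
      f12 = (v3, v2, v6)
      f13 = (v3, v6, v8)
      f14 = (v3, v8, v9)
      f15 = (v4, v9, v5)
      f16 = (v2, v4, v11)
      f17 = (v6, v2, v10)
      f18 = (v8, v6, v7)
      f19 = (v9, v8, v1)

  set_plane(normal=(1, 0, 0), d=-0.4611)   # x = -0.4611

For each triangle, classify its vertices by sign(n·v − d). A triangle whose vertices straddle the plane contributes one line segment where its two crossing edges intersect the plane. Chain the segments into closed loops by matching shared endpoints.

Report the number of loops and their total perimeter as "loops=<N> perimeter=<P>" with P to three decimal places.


loops=1 perimeter=5.324

Straddling triangles (10 of 20):
  (v0,v11,v5) [--+] → (-0.4611, 0.303825, 0.776575)–(-0.4611, 0.873777, 0.206623)  len=0.8060
  (v0,v5,v1) [-++] → (-0.4611, 0.873777, 0.206623)–(-0.4611, 0.9527, 0)  len=0.2212
  (v0,v1,v7) [-++] → (-0.4611, 0.9527, 0)–(-0.4611, 0.873777, -0.206623)  len=0.2212
  (v0,v7,v10) [-+-] → (-0.4611, 0.873777, -0.206623)–(-0.4611, 0.303825, -0.776575)  len=0.8060
  (v5,v11,v4) [+-+] → (-0.4611, 0.303825, 0.776575)–(-0.4611, -0.303825, 0.776575)  len=0.6077
  (v10,v7,v6) [-++] → (-0.4611, 0.303825, -0.776575)–(-0.4611, -0.303825, -0.776575)  len=0.6077
  (v3,v4,v2) [++-] → (-0.4611, -0.873777, 0.206623)–(-0.4611, -0.9527, 0)  len=0.2212
  (v3,v2,v6) [+-+] → (-0.4611, -0.9527, 0)–(-0.4611, -0.873777, -0.206623)  len=0.2212
  (v2,v4,v11) [-+-] → (-0.4611, -0.873777, 0.206623)–(-0.4611, -0.303825, 0.776575)  len=0.8060
  (v6,v2,v10) [+--] → (-0.4611, -0.873777, -0.206623)–(-0.4611, -0.303825, -0.776575)  len=0.8060

Chained into 1 loop(s):
  loop 1: 10 segments, perimeter = 5.3242
Total perimeter = 5.324


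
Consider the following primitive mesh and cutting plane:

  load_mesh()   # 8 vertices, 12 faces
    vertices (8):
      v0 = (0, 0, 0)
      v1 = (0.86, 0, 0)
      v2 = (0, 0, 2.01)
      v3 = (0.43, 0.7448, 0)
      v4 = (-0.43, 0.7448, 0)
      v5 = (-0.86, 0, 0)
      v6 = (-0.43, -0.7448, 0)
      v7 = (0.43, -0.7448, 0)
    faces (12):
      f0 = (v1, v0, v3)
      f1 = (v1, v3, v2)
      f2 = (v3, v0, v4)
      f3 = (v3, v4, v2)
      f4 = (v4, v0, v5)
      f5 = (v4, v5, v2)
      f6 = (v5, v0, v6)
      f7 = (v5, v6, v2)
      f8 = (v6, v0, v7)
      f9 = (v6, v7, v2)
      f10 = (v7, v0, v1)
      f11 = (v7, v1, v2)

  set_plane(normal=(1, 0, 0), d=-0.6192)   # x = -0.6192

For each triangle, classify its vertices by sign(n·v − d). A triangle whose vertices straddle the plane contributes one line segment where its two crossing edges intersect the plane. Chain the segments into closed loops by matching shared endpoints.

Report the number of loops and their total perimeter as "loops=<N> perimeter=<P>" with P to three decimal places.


loops=1 perimeter=2.235

Straddling triangles (4 of 12):
  (v4,v0,v5) [++-] → (-0.6192, 0, 0)–(-0.6192, 0.417088, 0)  len=0.4171
  (v4,v5,v2) [+-+] → (-0.6192, 0.417088, 0)–(-0.6192, 0, 0.5628)  len=0.7005
  (v5,v0,v6) [-++] → (-0.6192, 0, 0)–(-0.6192, -0.417088, 0)  len=0.4171
  (v5,v6,v2) [-++] → (-0.6192, -0.417088, 0)–(-0.6192, 0, 0.5628)  len=0.7005

Chained into 1 loop(s):
  loop 1: 4 segments, perimeter = 2.2352
Total perimeter = 2.235


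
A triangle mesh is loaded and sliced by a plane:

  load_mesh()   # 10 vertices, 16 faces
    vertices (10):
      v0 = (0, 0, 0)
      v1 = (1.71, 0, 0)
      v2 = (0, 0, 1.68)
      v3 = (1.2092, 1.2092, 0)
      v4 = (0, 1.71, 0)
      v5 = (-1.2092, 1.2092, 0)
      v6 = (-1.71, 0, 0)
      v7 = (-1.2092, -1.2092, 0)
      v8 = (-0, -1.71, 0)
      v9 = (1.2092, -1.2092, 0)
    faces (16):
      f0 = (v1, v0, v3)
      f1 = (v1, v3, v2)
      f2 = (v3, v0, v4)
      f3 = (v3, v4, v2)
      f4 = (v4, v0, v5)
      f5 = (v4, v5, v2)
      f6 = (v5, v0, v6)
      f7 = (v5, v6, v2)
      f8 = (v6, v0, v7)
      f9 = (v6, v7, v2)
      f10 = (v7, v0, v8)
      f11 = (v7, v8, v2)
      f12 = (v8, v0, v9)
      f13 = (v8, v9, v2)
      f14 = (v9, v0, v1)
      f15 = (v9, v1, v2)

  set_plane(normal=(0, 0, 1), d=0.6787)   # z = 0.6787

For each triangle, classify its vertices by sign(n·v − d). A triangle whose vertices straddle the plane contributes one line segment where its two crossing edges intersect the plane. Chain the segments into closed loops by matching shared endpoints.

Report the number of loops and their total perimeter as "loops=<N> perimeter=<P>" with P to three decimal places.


loops=1 perimeter=6.240

Straddling triangles (8 of 16):
  (v1,v3,v2) [--+] → (0.720698, 0.720698, 0.6787)–(1.01918, 0, 0.6787)  len=0.7801
  (v3,v4,v2) [--+] → (0, 1.01918, 0.6787)–(0.720698, 0.720698, 0.6787)  len=0.7801
  (v4,v5,v2) [--+] → (-0.720698, 0.720698, 0.6787)–(0, 1.01918, 0.6787)  len=0.7801
  (v5,v6,v2) [--+] → (-1.01918, 0, 0.6787)–(-0.720698, 0.720698, 0.6787)  len=0.7801
  (v6,v7,v2) [--+] → (-0.720698, -0.720698, 0.6787)–(-1.01918, 0, 0.6787)  len=0.7801
  (v7,v8,v2) [--+] → (0, -1.01918, 0.6787)–(-0.720698, -0.720698, 0.6787)  len=0.7801
  (v8,v9,v2) [--+] → (0.720698, -0.720698, 0.6787)–(0, -1.01918, 0.6787)  len=0.7801
  (v9,v1,v2) [--+] → (1.01918, 0, 0.6787)–(0.720698, -0.720698, 0.6787)  len=0.7801

Chained into 1 loop(s):
  loop 1: 8 segments, perimeter = 6.2405
Total perimeter = 6.240


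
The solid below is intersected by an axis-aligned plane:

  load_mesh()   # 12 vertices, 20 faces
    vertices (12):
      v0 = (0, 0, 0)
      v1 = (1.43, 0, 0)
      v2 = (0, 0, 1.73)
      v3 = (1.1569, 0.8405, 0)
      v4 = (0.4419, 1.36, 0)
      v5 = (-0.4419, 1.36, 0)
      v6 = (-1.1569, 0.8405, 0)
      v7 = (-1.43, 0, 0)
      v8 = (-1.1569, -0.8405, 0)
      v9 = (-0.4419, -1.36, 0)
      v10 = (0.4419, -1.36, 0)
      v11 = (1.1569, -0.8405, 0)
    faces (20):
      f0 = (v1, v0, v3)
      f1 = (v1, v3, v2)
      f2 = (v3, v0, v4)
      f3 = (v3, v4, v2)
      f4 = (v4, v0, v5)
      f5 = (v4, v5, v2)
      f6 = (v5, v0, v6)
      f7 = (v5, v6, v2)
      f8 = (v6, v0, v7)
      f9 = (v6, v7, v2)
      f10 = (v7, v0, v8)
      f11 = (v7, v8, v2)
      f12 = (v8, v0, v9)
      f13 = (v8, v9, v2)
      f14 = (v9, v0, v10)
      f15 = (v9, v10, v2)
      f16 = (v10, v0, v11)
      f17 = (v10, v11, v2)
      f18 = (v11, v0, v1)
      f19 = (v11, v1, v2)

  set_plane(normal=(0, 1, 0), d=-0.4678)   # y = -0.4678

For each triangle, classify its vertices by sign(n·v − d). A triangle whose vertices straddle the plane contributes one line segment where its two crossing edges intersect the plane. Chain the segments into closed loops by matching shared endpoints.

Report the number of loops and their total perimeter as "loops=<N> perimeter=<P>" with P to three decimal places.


loops=1 perimeter=6.079

Straddling triangles (10 of 20):
  (v7,v0,v8) [++-] → (-0.6439, -0.4678, 0)–(-1.278, -0.4678, 0)  len=0.6341
  (v7,v8,v2) [+-+] → (-1.278, -0.4678, 0)–(-0.6439, -0.4678, 0.767128)  len=0.9953
  (v8,v0,v9) [-+-] → (-0.6439, -0.4678, 0)–(-0.152001, -0.4678, 0)  len=0.4919
  (v8,v9,v2) [--+] → (-0.152001, -0.4678, 1.13493)–(-0.6439, -0.4678, 0.767128)  len=0.6142
  (v9,v0,v10) [-+-] → (-0.152001, -0.4678, 0)–(0.152001, -0.4678, 0)  len=0.3040
  (v9,v10,v2) [--+] → (0.152001, -0.4678, 1.13493)–(-0.152001, -0.4678, 1.13493)  len=0.3040
  (v10,v0,v11) [-+-] → (0.152001, -0.4678, 0)–(0.6439, -0.4678, 0)  len=0.4919
  (v10,v11,v2) [--+] → (0.6439, -0.4678, 0.767128)–(0.152001, -0.4678, 1.13493)  len=0.6142
  (v11,v0,v1) [-++] → (0.6439, -0.4678, 0)–(1.278, -0.4678, 0)  len=0.6341
  (v11,v1,v2) [-++] → (1.278, -0.4678, 0)–(0.6439, -0.4678, 0.767128)  len=0.9953

Chained into 1 loop(s):
  loop 1: 10 segments, perimeter = 6.0790
Total perimeter = 6.079


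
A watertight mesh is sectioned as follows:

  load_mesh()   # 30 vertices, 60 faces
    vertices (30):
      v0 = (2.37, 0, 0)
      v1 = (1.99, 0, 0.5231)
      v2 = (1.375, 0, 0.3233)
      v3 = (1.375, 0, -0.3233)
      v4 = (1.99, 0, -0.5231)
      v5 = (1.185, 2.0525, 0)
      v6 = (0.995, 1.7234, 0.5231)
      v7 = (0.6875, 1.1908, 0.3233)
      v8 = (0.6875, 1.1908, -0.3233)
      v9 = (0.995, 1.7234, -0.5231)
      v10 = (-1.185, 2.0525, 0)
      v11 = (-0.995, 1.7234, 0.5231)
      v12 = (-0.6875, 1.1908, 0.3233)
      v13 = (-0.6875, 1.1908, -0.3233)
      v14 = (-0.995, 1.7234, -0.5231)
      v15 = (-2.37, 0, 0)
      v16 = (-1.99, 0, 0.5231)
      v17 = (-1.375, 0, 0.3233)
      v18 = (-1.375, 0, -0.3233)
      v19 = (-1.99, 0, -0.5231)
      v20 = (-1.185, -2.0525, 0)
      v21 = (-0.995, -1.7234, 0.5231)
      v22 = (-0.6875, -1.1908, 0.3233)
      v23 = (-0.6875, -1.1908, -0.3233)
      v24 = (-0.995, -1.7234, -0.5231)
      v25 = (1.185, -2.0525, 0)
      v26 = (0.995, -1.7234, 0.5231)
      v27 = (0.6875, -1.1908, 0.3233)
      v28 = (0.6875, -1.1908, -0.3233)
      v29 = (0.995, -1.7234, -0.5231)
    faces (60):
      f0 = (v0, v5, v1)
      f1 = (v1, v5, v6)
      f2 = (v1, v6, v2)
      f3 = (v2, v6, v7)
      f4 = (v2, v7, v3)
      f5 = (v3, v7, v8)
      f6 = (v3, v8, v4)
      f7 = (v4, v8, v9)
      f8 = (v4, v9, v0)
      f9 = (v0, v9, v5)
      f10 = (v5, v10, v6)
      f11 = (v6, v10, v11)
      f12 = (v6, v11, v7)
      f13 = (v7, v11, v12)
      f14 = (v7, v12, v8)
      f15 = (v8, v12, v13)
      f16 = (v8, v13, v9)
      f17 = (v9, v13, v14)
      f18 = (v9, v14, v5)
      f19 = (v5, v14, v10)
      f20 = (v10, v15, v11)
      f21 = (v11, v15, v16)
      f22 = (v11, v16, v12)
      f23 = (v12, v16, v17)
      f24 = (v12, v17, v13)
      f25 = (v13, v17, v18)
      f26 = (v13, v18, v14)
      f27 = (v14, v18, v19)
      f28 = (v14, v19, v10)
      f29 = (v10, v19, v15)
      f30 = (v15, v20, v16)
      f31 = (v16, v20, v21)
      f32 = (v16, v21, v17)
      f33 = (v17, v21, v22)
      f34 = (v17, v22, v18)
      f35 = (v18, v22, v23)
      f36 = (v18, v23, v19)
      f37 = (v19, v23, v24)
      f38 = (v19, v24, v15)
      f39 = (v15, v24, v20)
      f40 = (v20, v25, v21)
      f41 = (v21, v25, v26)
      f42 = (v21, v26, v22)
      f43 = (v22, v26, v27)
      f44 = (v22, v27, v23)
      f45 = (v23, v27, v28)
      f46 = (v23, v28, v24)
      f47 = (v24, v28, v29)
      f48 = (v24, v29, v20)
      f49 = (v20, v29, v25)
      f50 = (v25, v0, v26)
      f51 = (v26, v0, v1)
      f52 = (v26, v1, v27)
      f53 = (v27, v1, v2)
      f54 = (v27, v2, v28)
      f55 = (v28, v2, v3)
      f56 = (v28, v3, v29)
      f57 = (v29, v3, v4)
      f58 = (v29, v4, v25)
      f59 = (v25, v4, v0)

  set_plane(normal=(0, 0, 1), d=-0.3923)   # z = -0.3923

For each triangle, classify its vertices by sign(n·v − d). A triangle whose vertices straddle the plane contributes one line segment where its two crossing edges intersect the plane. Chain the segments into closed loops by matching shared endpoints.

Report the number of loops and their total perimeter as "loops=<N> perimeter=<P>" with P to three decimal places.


loops=2 perimeter=22.035

Straddling triangles (24 of 60):
  (v3,v8,v4) [++-] → (1.13731, 0.779563, -0.3923)–(1.58739, 0, -0.3923)  len=0.9002
  (v4,v8,v9) [-+-] → (1.13731, 0.779563, -0.3923)–(0.793694, 1.37473, -0.3923)  len=0.6872
  (v4,v9,v0) [--+] → (1.33882, 1.29247, -0.3923)–(2.08502, 0, -0.3923)  len=1.4924
  (v0,v9,v5) [+-+] → (1.33882, 1.29247, -0.3923)–(1.04251, 1.80569, -0.3923)  len=0.5926
  (v8,v13,v9) [++-] → (-0.106456, 1.37473, -0.3923)–(0.793694, 1.37473, -0.3923)  len=0.9002
  (v9,v13,v14) [-+-] → (-0.106456, 1.37473, -0.3923)–(-0.793694, 1.37473, -0.3923)  len=0.6872
  (v9,v14,v5) [--+] → (-0.449896, 1.80569, -0.3923)–(1.04251, 1.80569, -0.3923)  len=1.4924
  (v5,v14,v10) [+-+] → (-0.449896, 1.80569, -0.3923)–(-1.04251, 1.80569, -0.3923)  len=0.5926
  (v13,v18,v14) [++-] → (-1.24377, 0.595168, -0.3923)–(-0.793694, 1.37473, -0.3923)  len=0.9002
  (v14,v18,v19) [-+-] → (-1.24377, 0.595168, -0.3923)–(-1.58739, 0, -0.3923)  len=0.6872
  (v14,v19,v10) [--+] → (-1.78871, 0.513223, -0.3923)–(-1.04251, 1.80569, -0.3923)  len=1.4924
  (v10,v19,v15) [+-+] → (-1.78871, 0.513223, -0.3923)–(-2.08502, 0, -0.3923)  len=0.5926
  (v18,v23,v19) [++-] → (-1.13731, -0.779563, -0.3923)–(-1.58739, 0, -0.3923)  len=0.9002
  (v19,v23,v24) [-+-] → (-1.13731, -0.779563, -0.3923)–(-0.793694, -1.37473, -0.3923)  len=0.6872
  (v19,v24,v15) [--+] → (-1.33882, -1.29247, -0.3923)–(-2.08502, 0, -0.3923)  len=1.4924
  (v15,v24,v20) [+-+] → (-1.33882, -1.29247, -0.3923)–(-1.04251, -1.80569, -0.3923)  len=0.5926
  (v23,v28,v24) [++-] → (0.106456, -1.37473, -0.3923)–(-0.793694, -1.37473, -0.3923)  len=0.9002
  (v24,v28,v29) [-+-] → (0.106456, -1.37473, -0.3923)–(0.793694, -1.37473, -0.3923)  len=0.6872
  (v24,v29,v20) [--+] → (0.449896, -1.80569, -0.3923)–(-1.04251, -1.80569, -0.3923)  len=1.4924
  (v20,v29,v25) [+-+] → (0.449896, -1.80569, -0.3923)–(1.04251, -1.80569, -0.3923)  len=0.5926
  (v28,v3,v29) [++-] → (1.24377, -0.595168, -0.3923)–(0.793694, -1.37473, -0.3923)  len=0.9002
  (v29,v3,v4) [-+-] → (1.24377, -0.595168, -0.3923)–(1.58739, 0, -0.3923)  len=0.6872
  (v29,v4,v25) [--+] → (1.78871, -0.513223, -0.3923)–(1.04251, -1.80569, -0.3923)  len=1.4924
  (v25,v4,v0) [+-+] → (1.78871, -0.513223, -0.3923)–(2.08502, 0, -0.3923)  len=0.5926

Chained into 2 loop(s):
  loop 1: 12 segments, perimeter = 9.5244
  loop 2: 12 segments, perimeter = 12.5102
Total perimeter = 22.035


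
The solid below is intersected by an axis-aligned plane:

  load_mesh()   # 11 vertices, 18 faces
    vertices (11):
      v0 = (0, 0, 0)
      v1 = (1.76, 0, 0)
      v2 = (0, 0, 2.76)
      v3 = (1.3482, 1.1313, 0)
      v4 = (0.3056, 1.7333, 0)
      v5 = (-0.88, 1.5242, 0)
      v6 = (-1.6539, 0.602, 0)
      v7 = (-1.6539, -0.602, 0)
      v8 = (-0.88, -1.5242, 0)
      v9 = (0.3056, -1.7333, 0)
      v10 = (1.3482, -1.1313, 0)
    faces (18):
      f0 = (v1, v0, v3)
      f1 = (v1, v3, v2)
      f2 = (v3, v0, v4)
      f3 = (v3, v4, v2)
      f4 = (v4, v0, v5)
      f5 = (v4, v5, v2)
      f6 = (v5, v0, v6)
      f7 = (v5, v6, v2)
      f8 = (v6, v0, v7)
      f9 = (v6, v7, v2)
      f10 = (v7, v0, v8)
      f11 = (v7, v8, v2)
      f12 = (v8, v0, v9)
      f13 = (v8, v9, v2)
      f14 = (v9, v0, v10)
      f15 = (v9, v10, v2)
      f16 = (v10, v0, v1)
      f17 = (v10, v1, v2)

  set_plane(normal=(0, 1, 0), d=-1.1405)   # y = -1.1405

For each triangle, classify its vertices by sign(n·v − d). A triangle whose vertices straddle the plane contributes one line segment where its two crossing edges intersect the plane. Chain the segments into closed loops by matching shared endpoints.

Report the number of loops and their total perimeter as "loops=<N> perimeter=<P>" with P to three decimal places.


loops=1 perimeter=5.785

Straddling triangles (6 of 18):
  (v7,v0,v8) [++-] → (-0.65847, -1.1405, 0)–(-1.202, -1.1405, 0)  len=0.5435
  (v7,v8,v2) [+-+] → (-1.202, -1.1405, 0)–(-0.65847, -1.1405, 0.694799)  len=0.8821
  (v8,v0,v9) [-+-] → (-0.65847, -1.1405, 0)–(0.201083, -1.1405, 0)  len=0.8596
  (v8,v9,v2) [--+] → (0.201083, -1.1405, 0.943938)–(-0.65847, -1.1405, 0.694799)  len=0.8949
  (v9,v0,v10) [-++] → (0.201083, -1.1405, 0)–(1.33227, -1.1405, 0)  len=1.1312
  (v9,v10,v2) [-++] → (1.33227, -1.1405, 0)–(0.201083, -1.1405, 0.943938)  len=1.4733

Chained into 1 loop(s):
  loop 1: 6 segments, perimeter = 5.7846
Total perimeter = 5.785
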